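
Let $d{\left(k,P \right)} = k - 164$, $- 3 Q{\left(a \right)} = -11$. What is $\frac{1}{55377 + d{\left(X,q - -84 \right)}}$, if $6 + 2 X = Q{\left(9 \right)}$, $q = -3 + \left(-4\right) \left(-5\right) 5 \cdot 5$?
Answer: $\frac{6}{331271} \approx 1.8112 \cdot 10^{-5}$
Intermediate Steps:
$q = 497$ ($q = -3 + 20 \cdot 5 \cdot 5 = -3 + 100 \cdot 5 = -3 + 500 = 497$)
$Q{\left(a \right)} = \frac{11}{3}$ ($Q{\left(a \right)} = \left(- \frac{1}{3}\right) \left(-11\right) = \frac{11}{3}$)
$X = - \frac{7}{6}$ ($X = -3 + \frac{1}{2} \cdot \frac{11}{3} = -3 + \frac{11}{6} = - \frac{7}{6} \approx -1.1667$)
$d{\left(k,P \right)} = -164 + k$
$\frac{1}{55377 + d{\left(X,q - -84 \right)}} = \frac{1}{55377 - \frac{991}{6}} = \frac{1}{\frac{331271}{6}} = \frac{6}{331271}$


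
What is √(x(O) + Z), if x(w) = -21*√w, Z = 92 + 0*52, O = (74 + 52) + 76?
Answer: √(92 - 21*√202) ≈ 14.369*I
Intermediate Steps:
O = 202 (O = 126 + 76 = 202)
Z = 92 (Z = 92 + 0 = 92)
√(x(O) + Z) = √(-21*√202 + 92) = √(92 - 21*√202)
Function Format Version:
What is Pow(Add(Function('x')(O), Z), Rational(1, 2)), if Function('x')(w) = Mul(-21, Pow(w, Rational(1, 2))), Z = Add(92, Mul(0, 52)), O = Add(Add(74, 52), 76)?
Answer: Pow(Add(92, Mul(-21, Pow(202, Rational(1, 2)))), Rational(1, 2)) ≈ Mul(14.369, I)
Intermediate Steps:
O = 202 (O = Add(126, 76) = 202)
Z = 92 (Z = Add(92, 0) = 92)
Pow(Add(Function('x')(O), Z), Rational(1, 2)) = Pow(Add(Mul(-21, Pow(202, Rational(1, 2))), 92), Rational(1, 2)) = Pow(Add(92, Mul(-21, Pow(202, Rational(1, 2)))), Rational(1, 2))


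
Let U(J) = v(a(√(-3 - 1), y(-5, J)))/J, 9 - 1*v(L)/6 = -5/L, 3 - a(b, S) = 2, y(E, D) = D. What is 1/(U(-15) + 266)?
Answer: 5/1302 ≈ 0.0038402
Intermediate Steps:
a(b, S) = 1 (a(b, S) = 3 - 1*2 = 3 - 2 = 1)
v(L) = 54 + 30/L (v(L) = 54 - (-30)/L = 54 + 30/L)
U(J) = 84/J (U(J) = (54 + 30/1)/J = (54 + 30*1)/J = (54 + 30)/J = 84/J)
1/(U(-15) + 266) = 1/(84/(-15) + 266) = 1/(84*(-1/15) + 266) = 1/(-28/5 + 266) = 1/(1302/5) = 5/1302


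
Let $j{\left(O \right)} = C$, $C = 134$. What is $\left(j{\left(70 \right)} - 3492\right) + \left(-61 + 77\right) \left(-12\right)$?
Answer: $-3550$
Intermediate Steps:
$j{\left(O \right)} = 134$
$\left(j{\left(70 \right)} - 3492\right) + \left(-61 + 77\right) \left(-12\right) = \left(134 - 3492\right) + \left(-61 + 77\right) \left(-12\right) = -3358 + 16 \left(-12\right) = -3358 - 192 = -3550$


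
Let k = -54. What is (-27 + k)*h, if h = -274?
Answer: 22194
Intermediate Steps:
(-27 + k)*h = (-27 - 54)*(-274) = -81*(-274) = 22194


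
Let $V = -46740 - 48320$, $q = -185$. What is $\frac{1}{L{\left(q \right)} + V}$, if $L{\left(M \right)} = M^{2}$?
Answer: $- \frac{1}{60835} \approx -1.6438 \cdot 10^{-5}$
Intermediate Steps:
$V = -95060$
$\frac{1}{L{\left(q \right)} + V} = \frac{1}{\left(-185\right)^{2} - 95060} = \frac{1}{34225 - 95060} = \frac{1}{-60835} = - \frac{1}{60835}$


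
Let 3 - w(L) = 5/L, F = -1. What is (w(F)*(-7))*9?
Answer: -504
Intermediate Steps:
w(L) = 3 - 5/L
(w(F)*(-7))*9 = ((3 - 5/(-1))*(-7))*9 = ((3 - 5*(-1))*(-7))*9 = ((3 + 5)*(-7))*9 = (8*(-7))*9 = -56*9 = -504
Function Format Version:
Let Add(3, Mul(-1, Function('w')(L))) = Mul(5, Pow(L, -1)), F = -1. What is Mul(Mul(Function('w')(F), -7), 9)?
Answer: -504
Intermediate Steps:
Function('w')(L) = Add(3, Mul(-5, Pow(L, -1))) (Function('w')(L) = Add(3, Mul(-1, Mul(5, Pow(L, -1)))) = Add(3, Mul(-5, Pow(L, -1))))
Mul(Mul(Function('w')(F), -7), 9) = Mul(Mul(Add(3, Mul(-5, Pow(-1, -1))), -7), 9) = Mul(Mul(Add(3, Mul(-5, -1)), -7), 9) = Mul(Mul(Add(3, 5), -7), 9) = Mul(Mul(8, -7), 9) = Mul(-56, 9) = -504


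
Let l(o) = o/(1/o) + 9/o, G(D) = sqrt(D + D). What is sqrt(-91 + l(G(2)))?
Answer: I*sqrt(330)/2 ≈ 9.0829*I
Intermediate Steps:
G(D) = sqrt(2)*sqrt(D) (G(D) = sqrt(2*D) = sqrt(2)*sqrt(D))
l(o) = o**2 + 9/o (l(o) = o*o + 9/o = o**2 + 9/o)
sqrt(-91 + l(G(2))) = sqrt(-91 + (9 + (sqrt(2)*sqrt(2))**3)/((sqrt(2)*sqrt(2)))) = sqrt(-91 + (9 + 2**3)/2) = sqrt(-91 + (9 + 8)/2) = sqrt(-91 + (1/2)*17) = sqrt(-91 + 17/2) = sqrt(-165/2) = I*sqrt(330)/2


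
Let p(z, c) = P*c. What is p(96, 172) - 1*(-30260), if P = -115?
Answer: 10480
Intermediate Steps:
p(z, c) = -115*c
p(96, 172) - 1*(-30260) = -115*172 - 1*(-30260) = -19780 + 30260 = 10480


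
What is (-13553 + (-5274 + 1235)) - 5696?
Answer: -23288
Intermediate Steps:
(-13553 + (-5274 + 1235)) - 5696 = (-13553 - 4039) - 5696 = -17592 - 5696 = -23288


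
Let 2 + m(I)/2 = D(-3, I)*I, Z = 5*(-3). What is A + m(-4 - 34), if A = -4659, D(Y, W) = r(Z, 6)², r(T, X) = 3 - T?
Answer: -29287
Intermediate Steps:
Z = -15
D(Y, W) = 324 (D(Y, W) = (3 - 1*(-15))² = (3 + 15)² = 18² = 324)
m(I) = -4 + 648*I (m(I) = -4 + 2*(324*I) = -4 + 648*I)
A + m(-4 - 34) = -4659 + (-4 + 648*(-4 - 34)) = -4659 + (-4 + 648*(-38)) = -4659 + (-4 - 24624) = -4659 - 24628 = -29287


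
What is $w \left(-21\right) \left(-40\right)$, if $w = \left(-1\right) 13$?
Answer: $-10920$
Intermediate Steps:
$w = -13$
$w \left(-21\right) \left(-40\right) = \left(-13\right) \left(-21\right) \left(-40\right) = 273 \left(-40\right) = -10920$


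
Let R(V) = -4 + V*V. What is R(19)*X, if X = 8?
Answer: 2856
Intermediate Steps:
R(V) = -4 + V²
R(19)*X = (-4 + 19²)*8 = (-4 + 361)*8 = 357*8 = 2856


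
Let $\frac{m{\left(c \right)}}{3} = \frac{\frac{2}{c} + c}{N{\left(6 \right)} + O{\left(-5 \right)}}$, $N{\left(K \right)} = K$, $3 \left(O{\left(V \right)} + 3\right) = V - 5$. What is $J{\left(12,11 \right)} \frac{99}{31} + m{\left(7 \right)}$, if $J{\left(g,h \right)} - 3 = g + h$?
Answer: $\frac{3789}{217} \approx 17.461$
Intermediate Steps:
$O{\left(V \right)} = - \frac{14}{3} + \frac{V}{3}$ ($O{\left(V \right)} = -3 + \frac{V - 5}{3} = -3 + \frac{-5 + V}{3} = -3 + \left(- \frac{5}{3} + \frac{V}{3}\right) = - \frac{14}{3} + \frac{V}{3}$)
$J{\left(g,h \right)} = 3 + g + h$ ($J{\left(g,h \right)} = 3 + \left(g + h\right) = 3 + g + h$)
$m{\left(c \right)} = - \frac{18}{c} - 9 c$ ($m{\left(c \right)} = 3 \frac{\frac{2}{c} + c}{6 + \left(- \frac{14}{3} + \frac{1}{3} \left(-5\right)\right)} = 3 \frac{c + \frac{2}{c}}{6 - \frac{19}{3}} = 3 \frac{c + \frac{2}{c}}{- \frac{1}{3}} = 3 \left(c + \frac{2}{c}\right) \left(-3\right) = 3 \left(- \frac{6}{c} - 3 c\right) = - \frac{18}{c} - 9 c$)
$J{\left(12,11 \right)} \frac{99}{31} + m{\left(7 \right)} = \left(3 + 12 + 11\right) \frac{99}{31} - \left(63 + \frac{18}{7}\right) = 26 \cdot 99 \cdot \frac{1}{31} - \frac{459}{7} = 26 \cdot \frac{99}{31} - \frac{459}{7} = \frac{2574}{31} - \frac{459}{7} = \frac{3789}{217}$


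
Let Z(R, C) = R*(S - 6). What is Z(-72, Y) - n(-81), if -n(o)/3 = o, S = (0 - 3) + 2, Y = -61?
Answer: 261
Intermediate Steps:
S = -1 (S = -3 + 2 = -1)
Z(R, C) = -7*R (Z(R, C) = R*(-1 - 6) = R*(-7) = -7*R)
n(o) = -3*o
Z(-72, Y) - n(-81) = -7*(-72) - (-3)*(-81) = 504 - 1*243 = 504 - 243 = 261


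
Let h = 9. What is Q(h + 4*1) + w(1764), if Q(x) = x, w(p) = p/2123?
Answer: 29363/2123 ≈ 13.831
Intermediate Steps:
w(p) = p/2123 (w(p) = p*(1/2123) = p/2123)
Q(h + 4*1) + w(1764) = (9 + 4*1) + (1/2123)*1764 = (9 + 4) + 1764/2123 = 13 + 1764/2123 = 29363/2123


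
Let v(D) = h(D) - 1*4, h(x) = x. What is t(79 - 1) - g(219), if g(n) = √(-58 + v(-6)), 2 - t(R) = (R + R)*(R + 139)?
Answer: -33850 - 2*I*√17 ≈ -33850.0 - 8.2462*I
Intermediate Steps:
v(D) = -4 + D (v(D) = D - 1*4 = D - 4 = -4 + D)
t(R) = 2 - 2*R*(139 + R) (t(R) = 2 - (R + R)*(R + 139) = 2 - 2*R*(139 + R))
g(n) = 2*I*√17 (g(n) = √(-58 + (-4 - 6)) = √(-58 - 10) = √(-68) = 2*I*√17)
t(79 - 1) - g(219) = (2 - 278*(79 - 1) - 2*(79 - 1)²) - 2*I*√17 = (2 - 278*78 - 2*78²) - 2*I*√17 = (2 - 21684 - 2*6084) - 2*I*√17 = (2 - 21684 - 12168) - 2*I*√17 = -33850 - 2*I*√17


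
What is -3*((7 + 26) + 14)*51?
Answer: -7191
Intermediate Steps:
-3*((7 + 26) + 14)*51 = -3*(33 + 14)*51 = -3*47*51 = -141*51 = -7191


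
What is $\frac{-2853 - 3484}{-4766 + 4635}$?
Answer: $\frac{6337}{131} \approx 48.374$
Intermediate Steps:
$\frac{-2853 - 3484}{-4766 + 4635} = - \frac{6337}{-131} = \left(-6337\right) \left(- \frac{1}{131}\right) = \frac{6337}{131}$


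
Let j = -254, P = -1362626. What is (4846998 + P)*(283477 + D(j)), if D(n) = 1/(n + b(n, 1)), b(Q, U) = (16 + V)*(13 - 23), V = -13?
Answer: 70129490951431/71 ≈ 9.8774e+11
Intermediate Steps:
b(Q, U) = -30 (b(Q, U) = (16 - 13)*(13 - 23) = 3*(-10) = -30)
D(n) = 1/(-30 + n) (D(n) = 1/(n - 30) = 1/(-30 + n))
(4846998 + P)*(283477 + D(j)) = (4846998 - 1362626)*(283477 + 1/(-30 - 254)) = 3484372*(283477 + 1/(-284)) = 3484372*(283477 - 1/284) = 3484372*(80507467/284) = 70129490951431/71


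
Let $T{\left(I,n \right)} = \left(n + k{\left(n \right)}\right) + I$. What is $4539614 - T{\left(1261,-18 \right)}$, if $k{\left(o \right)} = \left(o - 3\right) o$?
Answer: $4537993$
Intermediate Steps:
$k{\left(o \right)} = o \left(-3 + o\right)$ ($k{\left(o \right)} = \left(o - 3\right) o = \left(-3 + o\right) o = o \left(-3 + o\right)$)
$T{\left(I,n \right)} = I + n + n \left(-3 + n\right)$ ($T{\left(I,n \right)} = \left(n + n \left(-3 + n\right)\right) + I = I + n + n \left(-3 + n\right)$)
$4539614 - T{\left(1261,-18 \right)} = 4539614 - \left(1261 - 18 - 18 \left(-3 - 18\right)\right) = 4539614 - \left(1261 - 18 - -378\right) = 4539614 - \left(1261 - 18 + 378\right) = 4539614 - 1621 = 4537993$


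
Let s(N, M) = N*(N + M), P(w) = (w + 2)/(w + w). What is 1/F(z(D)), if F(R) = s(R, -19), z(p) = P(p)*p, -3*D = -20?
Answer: -9/572 ≈ -0.015734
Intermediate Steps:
D = 20/3 (D = -⅓*(-20) = 20/3 ≈ 6.6667)
P(w) = (2 + w)/(2*w) (P(w) = (2 + w)/((2*w)) = (2 + w)*(1/(2*w)) = (2 + w)/(2*w))
s(N, M) = N*(M + N)
z(p) = 1 + p/2 (z(p) = ((2 + p)/(2*p))*p = 1 + p/2)
F(R) = R*(-19 + R)
1/F(z(D)) = 1/((1 + (½)*(20/3))*(-19 + (1 + (½)*(20/3)))) = 1/((1 + 10/3)*(-19 + (1 + 10/3))) = 1/(13*(-19 + 13/3)/3) = 1/((13/3)*(-44/3)) = 1/(-572/9) = -9/572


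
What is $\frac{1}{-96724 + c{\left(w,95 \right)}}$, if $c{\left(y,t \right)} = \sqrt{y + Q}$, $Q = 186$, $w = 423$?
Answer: $- \frac{96724}{9355531567} - \frac{\sqrt{609}}{9355531567} \approx -1.0341 \cdot 10^{-5}$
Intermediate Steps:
$c{\left(y,t \right)} = \sqrt{186 + y}$ ($c{\left(y,t \right)} = \sqrt{y + 186} = \sqrt{186 + y}$)
$\frac{1}{-96724 + c{\left(w,95 \right)}} = \frac{1}{-96724 + \sqrt{186 + 423}} = \frac{1}{-96724 + \sqrt{609}}$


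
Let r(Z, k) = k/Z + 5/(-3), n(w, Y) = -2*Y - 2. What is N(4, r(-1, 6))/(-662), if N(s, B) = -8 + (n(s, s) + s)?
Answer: 7/331 ≈ 0.021148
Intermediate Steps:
n(w, Y) = -2 - 2*Y
r(Z, k) = -5/3 + k/Z (r(Z, k) = k/Z + 5*(-1/3) = k/Z - 5/3 = -5/3 + k/Z)
N(s, B) = -10 - s (N(s, B) = -8 + ((-2 - 2*s) + s) = -8 + (-2 - s) = -10 - s)
N(4, r(-1, 6))/(-662) = (-10 - 1*4)/(-662) = (-10 - 4)*(-1/662) = -14*(-1/662) = 7/331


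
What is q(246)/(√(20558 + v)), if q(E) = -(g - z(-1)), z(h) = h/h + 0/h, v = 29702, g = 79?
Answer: -39*√12565/12565 ≈ -0.34792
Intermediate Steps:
z(h) = 1 (z(h) = 1 + 0 = 1)
q(E) = -78 (q(E) = -(79 - 1*1) = -(79 - 1) = -1*78 = -78)
q(246)/(√(20558 + v)) = -78/√(20558 + 29702) = -78*√12565/25130 = -39*√12565/12565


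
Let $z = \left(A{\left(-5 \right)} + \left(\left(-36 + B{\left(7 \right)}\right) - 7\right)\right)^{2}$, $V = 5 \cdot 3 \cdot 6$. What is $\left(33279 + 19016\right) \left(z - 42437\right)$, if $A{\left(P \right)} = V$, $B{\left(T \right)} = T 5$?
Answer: $-1867611335$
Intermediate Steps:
$B{\left(T \right)} = 5 T$
$V = 90$ ($V = 15 \cdot 6 = 90$)
$A{\left(P \right)} = 90$
$z = 6724$ ($z = \left(90 + \left(\left(-36 + 5 \cdot 7\right) - 7\right)\right)^{2} = \left(90 + \left(\left(-36 + 35\right) - 7\right)\right)^{2} = \left(90 - 8\right)^{2} = 82^{2} = 6724$)
$\left(33279 + 19016\right) \left(z - 42437\right) = \left(33279 + 19016\right) \left(6724 - 42437\right) = 52295 \left(-35713\right) = -1867611335$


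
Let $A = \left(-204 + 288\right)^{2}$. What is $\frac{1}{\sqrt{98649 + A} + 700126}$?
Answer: $\frac{700126}{490176310171} - \frac{27 \sqrt{145}}{490176310171} \approx 1.4277 \cdot 10^{-6}$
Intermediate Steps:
$A = 7056$ ($A = 84^{2} = 7056$)
$\frac{1}{\sqrt{98649 + A} + 700126} = \frac{1}{\sqrt{98649 + 7056} + 700126} = \frac{1}{\sqrt{105705} + 700126} = \frac{1}{27 \sqrt{145} + 700126} = \frac{1}{700126 + 27 \sqrt{145}}$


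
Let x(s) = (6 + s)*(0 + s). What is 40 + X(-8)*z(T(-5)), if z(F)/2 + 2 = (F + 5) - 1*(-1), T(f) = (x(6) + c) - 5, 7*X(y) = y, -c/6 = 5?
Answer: -376/7 ≈ -53.714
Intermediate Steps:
c = -30 (c = -6*5 = -30)
x(s) = s*(6 + s) (x(s) = (6 + s)*s = s*(6 + s))
X(y) = y/7
T(f) = 37 (T(f) = (6*(6 + 6) - 30) - 5 = (6*12 - 30) - 5 = (72 - 30) - 5 = 42 - 5 = 37)
z(F) = 8 + 2*F (z(F) = -4 + 2*((F + 5) - 1*(-1)) = -4 + 2*((5 + F) + 1) = -4 + 2*(6 + F) = -4 + (12 + 2*F) = 8 + 2*F)
40 + X(-8)*z(T(-5)) = 40 + ((⅐)*(-8))*(8 + 2*37) = 40 - 8*(8 + 74)/7 = 40 - 8/7*82 = 40 - 656/7 = -376/7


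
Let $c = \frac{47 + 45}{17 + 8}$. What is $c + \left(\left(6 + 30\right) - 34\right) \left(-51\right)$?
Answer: $- \frac{2458}{25} \approx -98.32$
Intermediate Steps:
$c = \frac{92}{25} \approx 3.68$
$c + \left(\left(6 + 30\right) - 34\right) \left(-51\right) = \frac{92}{25} + \left(\left(6 + 30\right) - 34\right) \left(-51\right) = \frac{92}{25} + \left(36 - 34\right) \left(-51\right) = \frac{92}{25} + 2 \left(-51\right) = \frac{92}{25} - 102 = - \frac{2458}{25}$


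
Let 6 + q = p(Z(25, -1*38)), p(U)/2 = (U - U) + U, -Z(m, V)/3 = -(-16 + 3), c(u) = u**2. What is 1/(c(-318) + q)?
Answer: 1/101040 ≈ 9.8971e-6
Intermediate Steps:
Z(m, V) = -39 (Z(m, V) = -(-3)*(-16 + 3) = -(-3)*(-13) = -3*13 = -39)
p(U) = 2*U (p(U) = 2*((U - U) + U) = 2*(0 + U) = 2*U)
q = -84 (q = -6 + 2*(-39) = -6 - 78 = -84)
1/(c(-318) + q) = 1/((-318)**2 - 84) = 1/(101124 - 84) = 1/101040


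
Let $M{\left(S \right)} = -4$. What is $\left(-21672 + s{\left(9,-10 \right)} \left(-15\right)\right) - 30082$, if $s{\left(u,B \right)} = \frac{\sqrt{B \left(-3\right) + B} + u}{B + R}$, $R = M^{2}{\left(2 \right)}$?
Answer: $- \frac{103553}{2} - 5 \sqrt{5} \approx -51788.0$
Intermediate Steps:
$R = 16$ ($R = \left(-4\right)^{2} = 16$)
$s{\left(u,B \right)} = \frac{u + \sqrt{2} \sqrt{- B}}{16 + B}$ ($s{\left(u,B \right)} = \frac{\sqrt{B \left(-3\right) + B} + u}{B + 16} = \frac{\sqrt{- 3 B + B} + u}{16 + B} = \frac{\sqrt{- 2 B} + u}{16 + B} = \frac{\sqrt{2} \sqrt{- B} + u}{16 + B} = \frac{u + \sqrt{2} \sqrt{- B}}{16 + B}$)
$\left(-21672 + s{\left(9,-10 \right)} \left(-15\right)\right) - 30082 = \left(-21672 + \frac{9 + \sqrt{2} \sqrt{\left(-1\right) \left(-10\right)}}{16 - 10} \left(-15\right)\right) - 30082 = \left(-21672 + \frac{9 + \sqrt{2} \sqrt{10}}{6} \left(-15\right)\right) - 30082 = \left(-21672 + \frac{9 + 2 \sqrt{5}}{6} \left(-15\right)\right) - 30082 = \left(-21672 + \left(\frac{3}{2} + \frac{\sqrt{5}}{3}\right) \left(-15\right)\right) - 30082 = \left(-21672 - \left(\frac{45}{2} + 5 \sqrt{5}\right)\right) - 30082 = \left(- \frac{43389}{2} - 5 \sqrt{5}\right) - 30082 = - \frac{103553}{2} - 5 \sqrt{5}$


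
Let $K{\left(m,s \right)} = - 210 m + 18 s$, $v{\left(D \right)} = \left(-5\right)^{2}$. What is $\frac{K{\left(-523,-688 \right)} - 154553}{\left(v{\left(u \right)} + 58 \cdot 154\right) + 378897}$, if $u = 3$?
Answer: $- \frac{57107}{387854} \approx -0.14724$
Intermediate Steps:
$v{\left(D \right)} = 25$
$\frac{K{\left(-523,-688 \right)} - 154553}{\left(v{\left(u \right)} + 58 \cdot 154\right) + 378897} = \frac{\left(\left(-210\right) \left(-523\right) + 18 \left(-688\right)\right) - 154553}{\left(25 + 58 \cdot 154\right) + 378897} = \frac{\left(109830 - 12384\right) - 154553}{\left(25 + 8932\right) + 378897} = \frac{97446 - 154553}{8957 + 378897} = - \frac{57107}{387854}$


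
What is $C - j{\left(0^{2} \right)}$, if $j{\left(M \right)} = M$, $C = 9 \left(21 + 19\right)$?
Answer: $360$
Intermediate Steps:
$C = 360$ ($C = 9 \cdot 40 = 360$)
$C - j{\left(0^{2} \right)} = 360 - 0^{2} = 360 - 0 = 360 + 0 = 360$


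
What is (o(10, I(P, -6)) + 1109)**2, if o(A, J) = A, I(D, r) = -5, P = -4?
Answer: 1252161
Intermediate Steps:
(o(10, I(P, -6)) + 1109)**2 = (10 + 1109)**2 = 1119**2 = 1252161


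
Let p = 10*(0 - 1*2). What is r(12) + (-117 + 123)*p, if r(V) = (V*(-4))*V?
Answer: -696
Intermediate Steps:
p = -20 (p = 10*(0 - 2) = 10*(-2) = -20)
r(V) = -4*V² (r(V) = (-4*V)*V = -4*V²)
r(12) + (-117 + 123)*p = -4*12² + (-117 + 123)*(-20) = -4*144 + 6*(-20) = -576 - 120 = -696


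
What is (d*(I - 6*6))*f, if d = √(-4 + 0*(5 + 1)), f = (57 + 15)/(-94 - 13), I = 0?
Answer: 5184*I/107 ≈ 48.449*I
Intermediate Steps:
f = -72/107 (f = 72/(-107) = 72*(-1/107) = -72/107 ≈ -0.67290)
d = 2*I (d = √(-4 + 0*6) = √(-4 + 0) = √(-4) = 2*I ≈ 2.0*I)
(d*(I - 6*6))*f = ((2*I)*(0 - 6*6))*(-72/107) = ((2*I)*(0 - 36))*(-72/107) = ((2*I)*(-36))*(-72/107) = -72*I*(-72/107) = 5184*I/107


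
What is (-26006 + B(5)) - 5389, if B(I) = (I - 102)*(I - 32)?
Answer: -28776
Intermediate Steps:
B(I) = (-102 + I)*(-32 + I)
(-26006 + B(5)) - 5389 = (-26006 + (3264 + 5**2 - 134*5)) - 5389 = (-26006 + (3264 + 25 - 670)) - 5389 = (-26006 + 2619) - 5389 = -23387 - 5389 = -28776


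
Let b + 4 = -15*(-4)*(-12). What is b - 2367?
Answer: -3091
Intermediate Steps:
b = -724 (b = -4 - 15*(-4)*(-12) = -4 + 60*(-12) = -4 - 720 = -724)
b - 2367 = -724 - 2367 = -3091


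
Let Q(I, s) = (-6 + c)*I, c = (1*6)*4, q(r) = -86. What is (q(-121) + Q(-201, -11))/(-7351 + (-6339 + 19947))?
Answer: -3704/6257 ≈ -0.59198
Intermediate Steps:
c = 24 (c = 6*4 = 24)
Q(I, s) = 18*I (Q(I, s) = (-6 + 24)*I = 18*I)
(q(-121) + Q(-201, -11))/(-7351 + (-6339 + 19947)) = (-86 + 18*(-201))/(-7351 + (-6339 + 19947)) = (-86 - 3618)/(-7351 + 13608) = -3704/6257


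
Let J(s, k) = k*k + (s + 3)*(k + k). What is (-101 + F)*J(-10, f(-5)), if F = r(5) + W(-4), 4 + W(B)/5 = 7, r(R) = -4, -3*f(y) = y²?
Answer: -16750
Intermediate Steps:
f(y) = -y²/3
W(B) = 15 (W(B) = -20 + 5*7 = -20 + 35 = 15)
F = 11 (F = -4 + 15 = 11)
J(s, k) = k² + 2*k*(3 + s) (J(s, k) = k² + (3 + s)*(2*k) = k² + 2*k*(3 + s))
(-101 + F)*J(-10, f(-5)) = (-101 + 11)*((-⅓*(-5)²)*(6 - ⅓*(-5)² + 2*(-10))) = -90*(-⅓*25)*(6 - ⅓*25 - 20) = -(-750)*(6 - 25/3 - 20) = -(-750)*(-67)/3 = -90*1675/9 = -16750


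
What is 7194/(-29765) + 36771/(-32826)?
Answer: -443546353/325688630 ≈ -1.3619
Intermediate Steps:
7194/(-29765) + 36771/(-32826) = 7194*(-1/29765) + 36771*(-1/32826) = -7194/29765 - 12257/10942 = -443546353/325688630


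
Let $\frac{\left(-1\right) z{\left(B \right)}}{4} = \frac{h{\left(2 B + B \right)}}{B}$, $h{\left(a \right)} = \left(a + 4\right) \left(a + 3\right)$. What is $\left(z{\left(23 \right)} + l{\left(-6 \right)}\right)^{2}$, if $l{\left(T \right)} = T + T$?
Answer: $\frac{453690000}{529} \approx 8.5764 \cdot 10^{5}$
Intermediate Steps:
$l{\left(T \right)} = 2 T$
$h{\left(a \right)} = \left(3 + a\right) \left(4 + a\right)$ ($h{\left(a \right)} = \left(4 + a\right) \left(3 + a\right) = \left(3 + a\right) \left(4 + a\right)$)
$z{\left(B \right)} = - \frac{4 \left(12 + 9 B^{2} + 21 B\right)}{B}$ ($z{\left(B \right)} = - 4 \frac{12 + \left(2 B + B\right)^{2} + 7 \left(2 B + B\right)}{B} = - 4 \frac{12 + \left(3 B\right)^{2} + 7 \cdot 3 B}{B} = - 4 \frac{12 + 9 B^{2} + 21 B}{B} = - \frac{4 \left(12 + 9 B^{2} + 21 B\right)}{B}$)
$\left(z{\left(23 \right)} + l{\left(-6 \right)}\right)^{2} = \left(\left(-84 - \frac{48}{23} - 828\right) + 2 \left(-6\right)\right)^{2} = \left(\left(-84 - \frac{48}{23} - 828\right) - 12\right)^{2} = \left(- \frac{21024}{23} - 12\right)^{2} = \left(- \frac{21300}{23}\right)^{2} = \frac{453690000}{529}$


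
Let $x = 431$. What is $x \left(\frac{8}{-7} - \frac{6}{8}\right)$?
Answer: $- \frac{22843}{28} \approx -815.82$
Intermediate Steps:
$x \left(\frac{8}{-7} - \frac{6}{8}\right) = 431 \left(\frac{8}{-7} - \frac{6}{8}\right) = 431 \left(8 \left(- \frac{1}{7}\right) - \frac{3}{4}\right) = 431 \left(- \frac{8}{7} - \frac{3}{4}\right) = 431 \left(- \frac{53}{28}\right) = - \frac{22843}{28}$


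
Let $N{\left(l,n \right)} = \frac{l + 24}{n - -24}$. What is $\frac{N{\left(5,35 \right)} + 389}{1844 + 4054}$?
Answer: $\frac{3830}{57997} \approx 0.066038$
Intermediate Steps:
$N{\left(l,n \right)} = \frac{24 + l}{24 + n}$ ($N{\left(l,n \right)} = \frac{24 + l}{n + 24} = \frac{24 + l}{24 + n}$)
$\frac{N{\left(5,35 \right)} + 389}{1844 + 4054} = \frac{\frac{24 + 5}{24 + 35} + 389}{1844 + 4054} = \frac{\frac{1}{59} \cdot 29 + 389}{5898} = \left(\frac{1}{59} \cdot 29 + 389\right) \frac{1}{5898} = \left(\frac{29}{59} + 389\right) \frac{1}{5898} = \frac{22980}{59} \cdot \frac{1}{5898} = \frac{3830}{57997}$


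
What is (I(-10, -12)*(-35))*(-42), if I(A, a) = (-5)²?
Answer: 36750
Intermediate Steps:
I(A, a) = 25
(I(-10, -12)*(-35))*(-42) = (25*(-35))*(-42) = -875*(-42) = 36750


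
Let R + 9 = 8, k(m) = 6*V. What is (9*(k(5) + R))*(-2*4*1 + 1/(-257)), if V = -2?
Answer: 240669/257 ≈ 936.46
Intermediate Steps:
k(m) = -12 (k(m) = 6*(-2) = -12)
R = -1 (R = -9 + 8 = -1)
(9*(k(5) + R))*(-2*4*1 + 1/(-257)) = (9*(-12 - 1))*(-2*4*1 + 1/(-257)) = (9*(-13))*(-8*1 - 1/257) = -117*(-8 - 1/257) = -117*(-2057/257) = 240669/257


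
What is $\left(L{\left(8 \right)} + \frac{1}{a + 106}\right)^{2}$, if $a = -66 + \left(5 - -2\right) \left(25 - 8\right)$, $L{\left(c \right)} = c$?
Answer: $\frac{1620529}{25281} \approx 64.101$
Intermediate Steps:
$a = 53$ ($a = -66 + \left(5 + \left(-4 + 6\right)\right) 17 = -66 + \left(5 + 2\right) 17 = -66 + 7 \cdot 17 = -66 + 119 = 53$)
$\left(L{\left(8 \right)} + \frac{1}{a + 106}\right)^{2} = \left(8 + \frac{1}{53 + 106}\right)^{2} = \left(8 + \frac{1}{159}\right)^{2} = \left(\frac{1273}{159}\right)^{2} = \frac{1620529}{25281}$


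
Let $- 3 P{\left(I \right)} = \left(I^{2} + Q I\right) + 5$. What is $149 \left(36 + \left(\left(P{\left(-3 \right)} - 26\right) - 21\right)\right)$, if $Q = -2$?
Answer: $- \frac{7897}{3} \approx -2632.3$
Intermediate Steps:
$P{\left(I \right)} = - \frac{5}{3} - \frac{I^{2}}{3} + \frac{2 I}{3}$ ($P{\left(I \right)} = - \frac{\left(I^{2} - 2 I\right) + 5}{3} = - \frac{5 + I^{2} - 2 I}{3} = - \frac{5}{3} - \frac{I^{2}}{3} + \frac{2 I}{3}$)
$149 \left(36 + \left(\left(P{\left(-3 \right)} - 26\right) - 21\right)\right) = 149 \left(36 - \frac{161}{3}\right) = 149 \left(- \frac{53}{3}\right) = - \frac{7897}{3}$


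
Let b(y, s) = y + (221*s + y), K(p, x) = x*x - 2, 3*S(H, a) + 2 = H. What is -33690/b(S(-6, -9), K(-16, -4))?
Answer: -50535/4633 ≈ -10.908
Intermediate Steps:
S(H, a) = -2/3 + H/3
K(p, x) = -2 + x**2 (K(p, x) = x**2 - 2 = -2 + x**2)
b(y, s) = 2*y + 221*s (b(y, s) = y + (y + 221*s) = 2*y + 221*s)
-33690/b(S(-6, -9), K(-16, -4)) = -33690/(2*(-2/3 + (1/3)*(-6)) + 221*(-2 + (-4)**2)) = -33690/(2*(-2/3 - 2) + 221*(-2 + 16)) = -33690/(2*(-8/3) + 221*14) = -33690/(-16/3 + 3094) = -33690/9266/3 = -33690*3/9266 = -50535/4633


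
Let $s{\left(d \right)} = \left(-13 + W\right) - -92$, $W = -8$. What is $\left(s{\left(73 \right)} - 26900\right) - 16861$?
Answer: $-43690$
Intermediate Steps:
$s{\left(d \right)} = 71$ ($s{\left(d \right)} = \left(-13 - 8\right) - -92 = -21 + 92 = 71$)
$\left(s{\left(73 \right)} - 26900\right) - 16861 = \left(71 - 26900\right) - 16861 = -26829 - 16861 = -43690$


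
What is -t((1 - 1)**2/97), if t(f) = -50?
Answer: 50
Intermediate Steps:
-t((1 - 1)**2/97) = -1*(-50) = 50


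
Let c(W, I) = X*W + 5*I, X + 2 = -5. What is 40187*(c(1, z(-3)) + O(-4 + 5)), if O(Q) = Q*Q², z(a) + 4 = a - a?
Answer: -1044862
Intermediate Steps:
X = -7 (X = -2 - 5 = -7)
z(a) = -4 (z(a) = -4 + (a - a) = -4 + 0 = -4)
O(Q) = Q³
c(W, I) = -7*W + 5*I
40187*(c(1, z(-3)) + O(-4 + 5)) = 40187*((-7*1 + 5*(-4)) + (-4 + 5)³) = 40187*((-7 - 20) + 1³) = 40187*(-27 + 1) = 40187*(-26) = -1044862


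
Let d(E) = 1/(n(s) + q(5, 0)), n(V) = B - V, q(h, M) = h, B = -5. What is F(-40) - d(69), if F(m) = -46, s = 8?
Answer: -367/8 ≈ -45.875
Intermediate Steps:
n(V) = -5 - V
d(E) = -1/8 (d(E) = 1/((-5 - 1*8) + 5) = 1/((-5 - 8) + 5) = 1/(-13 + 5) = 1/(-8) = -1/8)
F(-40) - d(69) = -46 - 1*(-1/8) = -46 + 1/8 = -367/8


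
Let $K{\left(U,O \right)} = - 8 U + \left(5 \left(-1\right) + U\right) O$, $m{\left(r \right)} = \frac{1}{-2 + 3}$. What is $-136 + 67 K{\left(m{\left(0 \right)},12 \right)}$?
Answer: $-3888$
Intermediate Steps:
$m{\left(r \right)} = 1$ ($m{\left(r \right)} = 1^{-1} = 1$)
$K{\left(U,O \right)} = - 8 U + O \left(-5 + U\right)$ ($K{\left(U,O \right)} = - 8 U + \left(-5 + U\right) O = - 8 U + O \left(-5 + U\right)$)
$-136 + 67 K{\left(m{\left(0 \right)},12 \right)} = -136 + 67 \left(\left(-8\right) 1 - 60 + 12 \cdot 1\right) = -136 + 67 \left(-8 - 60 + 12\right) = -136 + 67 \left(-56\right) = -136 - 3752 = -3888$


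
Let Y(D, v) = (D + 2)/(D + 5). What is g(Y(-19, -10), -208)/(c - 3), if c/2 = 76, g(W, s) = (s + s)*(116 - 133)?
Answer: 7072/149 ≈ 47.463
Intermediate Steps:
Y(D, v) = (2 + D)/(5 + D)
g(W, s) = -34*s (g(W, s) = (2*s)*(-17) = -34*s)
c = 152 (c = 2*76 = 152)
g(Y(-19, -10), -208)/(c - 3) = (-34*(-208))/(152 - 3) = 7072/149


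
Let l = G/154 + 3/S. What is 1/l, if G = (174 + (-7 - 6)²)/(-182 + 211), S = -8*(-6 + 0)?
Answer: 5104/711 ≈ 7.1786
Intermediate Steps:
S = 48 (S = -8*(-6) = 48)
G = 343/29 (G = (174 + (-13)²)/29 = (174 + 169)*(1/29) = 343*(1/29) = 343/29 ≈ 11.828)
l = 711/5104 (l = (343/29)/154 + 3/48 = (343/29)*(1/154) + 3*(1/48) = 49/638 + 1/16 = 711/5104 ≈ 0.13930)
1/l = 1/(711/5104) = 5104/711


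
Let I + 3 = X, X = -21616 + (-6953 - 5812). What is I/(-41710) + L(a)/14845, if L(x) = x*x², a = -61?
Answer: -895694703/61918495 ≈ -14.466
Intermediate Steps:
X = -34381 (X = -21616 - 12765 = -34381)
I = -34384 (I = -3 - 34381 = -34384)
L(x) = x³
I/(-41710) + L(a)/14845 = -34384/(-41710) + (-61)³/14845 = -34384*(-1/41710) - 226981*1/14845 = 17192/20855 - 226981/14845 = -895694703/61918495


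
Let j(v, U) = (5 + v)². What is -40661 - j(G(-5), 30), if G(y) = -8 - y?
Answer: -40665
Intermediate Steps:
-40661 - j(G(-5), 30) = -40661 - (5 + (-8 - 1*(-5)))² = -40661 - (5 + (-8 + 5))² = -40661 - (5 - 3)² = -40661 - 1*2² = -40661 - 1*4 = -40661 - 4 = -40665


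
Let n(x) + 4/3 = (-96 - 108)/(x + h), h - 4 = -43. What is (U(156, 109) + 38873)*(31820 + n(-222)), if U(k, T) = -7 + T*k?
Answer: 51554824680/29 ≈ 1.7778e+9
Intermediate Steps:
h = -39 (h = 4 - 43 = -39)
n(x) = -4/3 - 204/(-39 + x) (n(x) = -4/3 + (-96 - 108)/(x - 39) = -4/3 - 204/(-39 + x))
(U(156, 109) + 38873)*(31820 + n(-222)) = ((-7 + 109*156) + 38873)*(31820 + 4*(-114 - 1*(-222))/(3*(-39 - 222))) = ((-7 + 17004) + 38873)*(31820 + (4/3)*(-114 + 222)/(-261)) = (16997 + 38873)*(31820 + (4/3)*(-1/261)*108) = 55870*(31820 - 16/29) = 55870*(922764/29) = 51554824680/29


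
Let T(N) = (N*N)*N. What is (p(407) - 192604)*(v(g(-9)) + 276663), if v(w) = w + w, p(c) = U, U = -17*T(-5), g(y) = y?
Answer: -52695062955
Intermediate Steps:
T(N) = N**3 (T(N) = N**2*N = N**3)
U = 2125 (U = -17*(-5)**3 = -17*(-125) = 2125)
p(c) = 2125
v(w) = 2*w
(p(407) - 192604)*(v(g(-9)) + 276663) = (2125 - 192604)*(2*(-9) + 276663) = -190479*(-18 + 276663) = -190479*276645 = -52695062955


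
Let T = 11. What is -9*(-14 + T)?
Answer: 27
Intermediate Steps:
-9*(-14 + T) = -9*(-14 + 11) = -9*(-3) = 27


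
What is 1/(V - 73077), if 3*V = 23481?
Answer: -1/65250 ≈ -1.5326e-5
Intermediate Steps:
V = 7827 (V = (⅓)*23481 = 7827)
1/(V - 73077) = 1/(7827 - 73077) = 1/(-65250) = -1/65250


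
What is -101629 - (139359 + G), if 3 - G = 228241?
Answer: -12750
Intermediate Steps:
G = -228238 (G = 3 - 1*228241 = 3 - 228241 = -228238)
-101629 - (139359 + G) = -101629 - (139359 - 228238) = -101629 - 1*(-88879) = -101629 + 88879 = -12750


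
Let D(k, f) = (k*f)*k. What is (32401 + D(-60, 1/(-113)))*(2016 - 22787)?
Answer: -75974356723/113 ≈ -6.7234e+8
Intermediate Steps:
D(k, f) = f*k² (D(k, f) = (f*k)*k = f*k²)
(32401 + D(-60, 1/(-113)))*(2016 - 22787) = (32401 + (-60)²/(-113))*(2016 - 22787) = (32401 - 1/113*3600)*(-20771) = (32401 - 3600/113)*(-20771) = (3657713/113)*(-20771) = -75974356723/113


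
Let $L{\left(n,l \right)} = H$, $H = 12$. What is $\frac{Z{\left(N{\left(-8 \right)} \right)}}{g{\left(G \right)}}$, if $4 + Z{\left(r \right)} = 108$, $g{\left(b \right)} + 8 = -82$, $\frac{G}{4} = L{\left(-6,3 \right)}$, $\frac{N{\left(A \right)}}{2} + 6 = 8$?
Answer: $- \frac{52}{45} \approx -1.1556$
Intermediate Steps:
$N{\left(A \right)} = 4$ ($N{\left(A \right)} = -12 + 2 \cdot 8 = -12 + 16 = 4$)
$L{\left(n,l \right)} = 12$
$G = 48$ ($G = 4 \cdot 12 = 48$)
$g{\left(b \right)} = -90$ ($g{\left(b \right)} = -8 - 82 = -90$)
$Z{\left(r \right)} = 104$ ($Z{\left(r \right)} = -4 + 108 = 104$)
$\frac{Z{\left(N{\left(-8 \right)} \right)}}{g{\left(G \right)}} = \frac{104}{-90} = 104 \left(- \frac{1}{90}\right) = - \frac{52}{45}$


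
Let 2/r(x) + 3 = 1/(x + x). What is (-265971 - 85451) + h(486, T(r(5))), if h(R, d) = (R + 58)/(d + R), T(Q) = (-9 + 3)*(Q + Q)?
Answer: -2518633586/7167 ≈ -3.5142e+5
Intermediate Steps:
r(x) = 2/(-3 + 1/(2*x)) (r(x) = 2/(-3 + 1/(x + x)) = 2/(-3 + 1/(2*x)))
T(Q) = -12*Q
h(R, d) = (58 + R)/(R + d)
(-265971 - 85451) + h(486, T(r(5))) = (-265971 - 85451) + (58 + 486)/(486 - (-48)*5/(-1 + 6*5)) = -351422 + 544/(486 - (-48)*5/(-1 + 30)) = -351422 + 544/(486 - (-48)*5/29) = -351422 + 544/(486 - 12*(-20/29)) = -351422 + 544/(486 + 240/29) = -351422 + 544/(14334/29) = -351422 + (29/14334)*544 = -351422 + 7888/7167 = -2518633586/7167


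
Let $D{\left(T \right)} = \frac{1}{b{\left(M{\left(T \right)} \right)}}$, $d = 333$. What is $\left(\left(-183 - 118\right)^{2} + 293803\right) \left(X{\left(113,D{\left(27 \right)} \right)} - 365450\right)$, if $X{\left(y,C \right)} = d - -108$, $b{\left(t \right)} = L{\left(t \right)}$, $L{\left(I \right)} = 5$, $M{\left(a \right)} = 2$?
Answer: $-140310919636$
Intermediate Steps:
$b{\left(t \right)} = 5$
$D{\left(T \right)} = \frac{1}{5}$
$X{\left(y,C \right)} = 441$ ($X{\left(y,C \right)} = 333 - -108 = 333 + 108 = 441$)
$\left(\left(-183 - 118\right)^{2} + 293803\right) \left(X{\left(113,D{\left(27 \right)} \right)} - 365450\right) = \left(\left(-183 - 118\right)^{2} + 293803\right) \left(441 - 365450\right) = \left(\left(-301\right)^{2} + 293803\right) \left(-365009\right) = \left(90601 + 293803\right) \left(-365009\right) = 384404 \left(-365009\right) = -140310919636$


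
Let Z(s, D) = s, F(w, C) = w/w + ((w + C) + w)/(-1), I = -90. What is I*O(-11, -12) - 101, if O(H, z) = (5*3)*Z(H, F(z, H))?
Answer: 14749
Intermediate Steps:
F(w, C) = 1 - C - 2*w (F(w, C) = 1 + ((C + w) + w)*(-1) = 1 + (C + 2*w)*(-1) = 1 + (-C - 2*w) = 1 - C - 2*w)
O(H, z) = 15*H (O(H, z) = (5*3)*H = 15*H)
I*O(-11, -12) - 101 = -1350*(-11) - 101 = -90*(-165) - 101 = 14850 - 101 = 14749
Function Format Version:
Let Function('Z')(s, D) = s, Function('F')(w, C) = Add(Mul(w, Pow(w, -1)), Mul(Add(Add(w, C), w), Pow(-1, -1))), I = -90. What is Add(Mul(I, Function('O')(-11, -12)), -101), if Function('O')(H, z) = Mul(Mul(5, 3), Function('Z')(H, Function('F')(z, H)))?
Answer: 14749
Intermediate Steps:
Function('F')(w, C) = Add(1, Mul(-1, C), Mul(-2, w)) (Function('F')(w, C) = Add(1, Mul(Add(Add(C, w), w), -1)) = Add(1, Mul(Add(C, Mul(2, w)), -1)) = Add(1, Add(Mul(-1, C), Mul(-2, w))) = Add(1, Mul(-1, C), Mul(-2, w)))
Function('O')(H, z) = Mul(15, H) (Function('O')(H, z) = Mul(Mul(5, 3), H) = Mul(15, H))
Add(Mul(I, Function('O')(-11, -12)), -101) = Add(Mul(-90, Mul(15, -11)), -101) = Add(Mul(-90, -165), -101) = Add(14850, -101) = 14749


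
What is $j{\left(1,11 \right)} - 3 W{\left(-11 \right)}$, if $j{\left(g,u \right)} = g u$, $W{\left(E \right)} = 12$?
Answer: $-25$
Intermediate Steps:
$j{\left(1,11 \right)} - 3 W{\left(-11 \right)} = 1 \cdot 11 - 36 = 11 - 36 = -25$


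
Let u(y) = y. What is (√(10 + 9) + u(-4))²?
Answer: (4 - √19)² ≈ 0.12881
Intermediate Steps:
(√(10 + 9) + u(-4))² = (√(10 + 9) - 4)² = (√19 - 4)² = (-4 + √19)²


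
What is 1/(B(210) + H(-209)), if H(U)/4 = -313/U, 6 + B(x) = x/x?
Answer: 209/207 ≈ 1.0097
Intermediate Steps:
B(x) = -5 (B(x) = -6 + x/x = -6 + 1 = -5)
H(U) = -1252/U (H(U) = 4*(-313/U) = -1252/U)
1/(B(210) + H(-209)) = 1/(-5 - 1252/(-209)) = 1/(-5 - 1252*(-1/209)) = 1/(-5 + 1252/209) = 1/(207/209) = 209/207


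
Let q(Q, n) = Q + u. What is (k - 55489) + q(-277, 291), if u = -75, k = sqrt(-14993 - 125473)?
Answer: -55841 + I*sqrt(140466) ≈ -55841.0 + 374.79*I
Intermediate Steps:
k = I*sqrt(140466) (k = sqrt(-140466) = I*sqrt(140466) ≈ 374.79*I)
q(Q, n) = -75 + Q (q(Q, n) = Q - 75 = -75 + Q)
(k - 55489) + q(-277, 291) = (I*sqrt(140466) - 55489) + (-75 - 277) = (-55489 + I*sqrt(140466)) - 352 = -55841 + I*sqrt(140466)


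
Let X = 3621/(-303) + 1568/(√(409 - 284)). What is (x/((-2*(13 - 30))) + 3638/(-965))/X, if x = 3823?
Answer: 639205550325/9610750477414 + 28515409744752*√5/81691379058019 ≈ 0.84704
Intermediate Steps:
X = -1207/101 + 1568*√5/25 (X = 3621*(-1/303) + 1568/(√125) = -1207/101 + 1568/((5*√5)) = -1207/101 + 1568*(√5/25) = -1207/101 + 1568*√5/25 ≈ 128.30)
(x/((-2*(13 - 30))) + 3638/(-965))/X = (3823/((-2*(13 - 30))) + 3638/(-965))/(-1207/101 + 1568*√5/25) = (3823/((-2*(-17))) + 3638*(-1/965))/(-1207/101 + 1568*√5/25) = (3823/34 - 3638/965)/(-1207/101 + 1568*√5/25) = 3565503/(32810*(-1207/101 + 1568*√5/25))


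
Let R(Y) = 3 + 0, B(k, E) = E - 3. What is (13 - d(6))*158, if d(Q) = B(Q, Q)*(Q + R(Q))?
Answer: -2212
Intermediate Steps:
B(k, E) = -3 + E
R(Y) = 3
d(Q) = (-3 + Q)*(3 + Q) (d(Q) = (-3 + Q)*(Q + 3) = (-3 + Q)*(3 + Q))
(13 - d(6))*158 = (13 - (-9 + 6²))*158 = (13 - (-9 + 36))*158 = (13 - 1*27)*158 = (13 - 27)*158 = -14*158 = -2212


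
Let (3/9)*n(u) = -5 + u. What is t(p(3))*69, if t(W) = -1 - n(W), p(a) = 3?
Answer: 345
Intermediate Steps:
n(u) = -15 + 3*u (n(u) = 3*(-5 + u) = -15 + 3*u)
t(W) = 14 - 3*W (t(W) = -1 - (-15 + 3*W) = -1 + (15 - 3*W) = 14 - 3*W)
t(p(3))*69 = (14 - 3*3)*69 = (14 - 9)*69 = 5*69 = 345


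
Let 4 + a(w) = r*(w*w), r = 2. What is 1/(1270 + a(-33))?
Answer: 1/3444 ≈ 0.00029036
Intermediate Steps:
a(w) = -4 + 2*w**2 (a(w) = -4 + 2*(w*w) = -4 + 2*w**2)
1/(1270 + a(-33)) = 1/(1270 + (-4 + 2*(-33)**2)) = 1/(1270 + (-4 + 2*1089)) = 1/(1270 + (-4 + 2178)) = 1/(1270 + 2174) = 1/3444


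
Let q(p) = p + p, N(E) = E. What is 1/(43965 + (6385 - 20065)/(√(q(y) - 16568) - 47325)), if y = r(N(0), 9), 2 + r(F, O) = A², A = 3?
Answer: 243130456187/10689300786241535 - 304*I*√16554/96203707076173815 ≈ 2.2745e-5 - 4.0657e-13*I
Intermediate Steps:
r(F, O) = 7 (r(F, O) = -2 + 3² = -2 + 9 = 7)
y = 7
q(p) = 2*p
1/(43965 + (6385 - 20065)/(√(q(y) - 16568) - 47325)) = 1/(43965 + (6385 - 20065)/(√(2*7 - 16568) - 47325)) = 1/(43965 - 13680/(√(14 - 16568) - 47325)) = 1/(43965 - 13680/(√(-16554) - 47325)) = 1/(43965 - 13680/(I*√16554 - 47325)) = 1/(43965 - 13680/(-47325 + I*√16554))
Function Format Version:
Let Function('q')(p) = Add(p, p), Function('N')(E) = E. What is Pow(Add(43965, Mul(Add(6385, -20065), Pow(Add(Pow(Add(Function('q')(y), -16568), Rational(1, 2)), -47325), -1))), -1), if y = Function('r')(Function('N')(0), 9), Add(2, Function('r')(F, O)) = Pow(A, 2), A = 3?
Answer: Add(Rational(243130456187, 10689300786241535), Mul(Rational(-304, 96203707076173815), I, Pow(16554, Rational(1, 2)))) ≈ Add(2.2745e-5, Mul(-4.0657e-13, I))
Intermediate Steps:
Function('r')(F, O) = 7 (Function('r')(F, O) = Add(-2, Pow(3, 2)) = Add(-2, 9) = 7)
y = 7
Function('q')(p) = Mul(2, p)
Pow(Add(43965, Mul(Add(6385, -20065), Pow(Add(Pow(Add(Function('q')(y), -16568), Rational(1, 2)), -47325), -1))), -1) = Pow(Add(43965, Mul(Add(6385, -20065), Pow(Add(Pow(Add(Mul(2, 7), -16568), Rational(1, 2)), -47325), -1))), -1) = Pow(Add(43965, Mul(-13680, Pow(Add(Pow(Add(14, -16568), Rational(1, 2)), -47325), -1))), -1) = Pow(Add(43965, Mul(-13680, Pow(Add(Pow(-16554, Rational(1, 2)), -47325), -1))), -1) = Pow(Add(43965, Mul(-13680, Pow(Add(Mul(I, Pow(16554, Rational(1, 2))), -47325), -1))), -1) = Pow(Add(43965, Mul(-13680, Pow(Add(-47325, Mul(I, Pow(16554, Rational(1, 2)))), -1))), -1)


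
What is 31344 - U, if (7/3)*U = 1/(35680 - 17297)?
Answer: 4033377261/128681 ≈ 31344.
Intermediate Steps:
U = 3/128681 (U = 3/(7*(35680 - 17297)) = (3/7)/18383 = (3/7)*(1/18383) = 3/128681 ≈ 2.3313e-5)
31344 - U = 31344 - 1*3/128681 = 31344 - 3/128681 = 4033377261/128681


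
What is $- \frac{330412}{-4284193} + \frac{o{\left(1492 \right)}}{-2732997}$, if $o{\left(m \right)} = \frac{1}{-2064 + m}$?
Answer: $\frac{516524587009201}{6697368744592812} \approx 0.077124$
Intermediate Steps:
$- \frac{330412}{-4284193} + \frac{o{\left(1492 \right)}}{-2732997} = - \frac{330412}{-4284193} + \frac{1}{\left(-2064 + 1492\right) \left(-2732997\right)} = \left(-330412\right) \left(- \frac{1}{4284193}\right) + \frac{1}{-572} \left(- \frac{1}{2732997}\right) = \frac{330412}{4284193} - - \frac{1}{1563274284} = \frac{330412}{4284193} + \frac{1}{1563274284} = \frac{516524587009201}{6697368744592812}$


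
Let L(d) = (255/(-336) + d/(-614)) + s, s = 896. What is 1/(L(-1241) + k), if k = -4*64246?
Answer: -34384/8805286391 ≈ -3.9049e-6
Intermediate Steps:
k = -256984
L(d) = 100267/112 - d/614 (L(d) = (255/(-336) + d/(-614)) + 896 = (255*(-1/336) + d*(-1/614)) + 896 = (-85/112 - d/614) + 896 = 100267/112 - d/614)
1/(L(-1241) + k) = 1/((100267/112 - 1/614*(-1241)) - 256984) = 1/((100267/112 + 1241/614) - 256984) = 1/(30851465/34384 - 256984) = 1/(-8805286391/34384) = -34384/8805286391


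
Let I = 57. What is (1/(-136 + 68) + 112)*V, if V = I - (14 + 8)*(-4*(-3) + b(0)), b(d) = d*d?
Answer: -1576305/68 ≈ -23181.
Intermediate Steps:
b(d) = d**2
V = -207 (V = 57 - (14 + 8)*(-4*(-3) + 0**2) = 57 - 22*(12 + 0) = 57 - 22*12 = 57 - 1*264 = 57 - 264 = -207)
(1/(-136 + 68) + 112)*V = (1/(-136 + 68) + 112)*(-207) = (1/(-68) + 112)*(-207) = (-1/68 + 112)*(-207) = (7615/68)*(-207) = -1576305/68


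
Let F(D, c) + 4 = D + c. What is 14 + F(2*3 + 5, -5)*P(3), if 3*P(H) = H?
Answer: 16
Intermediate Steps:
P(H) = H/3
F(D, c) = -4 + D + c (F(D, c) = -4 + (D + c) = -4 + D + c)
14 + F(2*3 + 5, -5)*P(3) = 14 + (-4 + (2*3 + 5) - 5)*((1/3)*3) = 14 + (-4 + (6 + 5) - 5)*1 = 14 + (-4 + 11 - 5)*1 = 14 + 2*1 = 14 + 2 = 16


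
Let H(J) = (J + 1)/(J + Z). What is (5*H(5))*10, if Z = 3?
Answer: 75/2 ≈ 37.500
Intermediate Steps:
H(J) = (1 + J)/(3 + J) (H(J) = (J + 1)/(J + 3) = (1 + J)/(3 + J))
(5*H(5))*10 = (5*((1 + 5)/(3 + 5)))*10 = (5*(6/8))*10 = (5*((⅛)*6))*10 = (5*(¾))*10 = (15/4)*10 = 75/2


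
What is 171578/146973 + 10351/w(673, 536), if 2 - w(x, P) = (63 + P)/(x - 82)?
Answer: 81745335097/7789569 ≈ 10494.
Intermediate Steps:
w(x, P) = 2 - (63 + P)/(-82 + x) (w(x, P) = 2 - (63 + P)/(x - 82) = 2 - (63 + P)/(-82 + x))
171578/146973 + 10351/w(673, 536) = 171578/146973 + 10351/(((-227 - 1*536 + 2*673)/(-82 + 673))) = 171578*(1/146973) + 10351/(((-227 - 536 + 1346)/591)) = 171578/146973 + 10351/(((1/591)*583)) = 171578/146973 + 10351/(583/591) = 171578/146973 + 10351*(591/583) = 171578/146973 + 556131/53 = 81745335097/7789569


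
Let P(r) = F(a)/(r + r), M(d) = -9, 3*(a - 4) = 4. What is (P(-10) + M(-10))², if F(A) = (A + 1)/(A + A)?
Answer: 33396841/409600 ≈ 81.535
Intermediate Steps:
a = 16/3 (a = 4 + (⅓)*4 = 4 + 4/3 = 16/3 ≈ 5.3333)
F(A) = (1 + A)/(2*A) (F(A) = (1 + A)/((2*A)) = (1 + A)*(1/(2*A)) = (1 + A)/(2*A))
P(r) = 19/(64*r) (P(r) = ((1 + 16/3)/(2*(16/3)))/(r + r) = ((½)*(3/16)*(19/3))/((2*r)) = 19*(1/(2*r))/32 = 19/(64*r))
(P(-10) + M(-10))² = ((19/64)/(-10) - 9)² = ((19/64)*(-⅒) - 9)² = (-19/640 - 9)² = (-5779/640)² = 33396841/409600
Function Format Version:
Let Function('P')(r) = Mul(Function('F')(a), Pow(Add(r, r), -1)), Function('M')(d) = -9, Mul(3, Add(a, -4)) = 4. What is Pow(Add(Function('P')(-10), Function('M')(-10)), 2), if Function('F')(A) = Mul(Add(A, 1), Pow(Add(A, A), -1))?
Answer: Rational(33396841, 409600) ≈ 81.535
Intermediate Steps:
a = Rational(16, 3) (a = Add(4, Mul(Rational(1, 3), 4)) = Add(4, Rational(4, 3)) = Rational(16, 3) ≈ 5.3333)
Function('F')(A) = Mul(Rational(1, 2), Pow(A, -1), Add(1, A)) (Function('F')(A) = Mul(Add(1, A), Pow(Mul(2, A), -1)) = Mul(Add(1, A), Mul(Rational(1, 2), Pow(A, -1))) = Mul(Rational(1, 2), Pow(A, -1), Add(1, A)))
Function('P')(r) = Mul(Rational(19, 64), Pow(r, -1)) (Function('P')(r) = Mul(Mul(Rational(1, 2), Pow(Rational(16, 3), -1), Add(1, Rational(16, 3))), Pow(Add(r, r), -1)) = Mul(Mul(Rational(1, 2), Rational(3, 16), Rational(19, 3)), Pow(Mul(2, r), -1)) = Mul(Rational(19, 32), Mul(Rational(1, 2), Pow(r, -1))) = Mul(Rational(19, 64), Pow(r, -1)))
Pow(Add(Function('P')(-10), Function('M')(-10)), 2) = Pow(Add(Mul(Rational(19, 64), Pow(-10, -1)), -9), 2) = Pow(Add(Mul(Rational(19, 64), Rational(-1, 10)), -9), 2) = Pow(Add(Rational(-19, 640), -9), 2) = Pow(Rational(-5779, 640), 2) = Rational(33396841, 409600)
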